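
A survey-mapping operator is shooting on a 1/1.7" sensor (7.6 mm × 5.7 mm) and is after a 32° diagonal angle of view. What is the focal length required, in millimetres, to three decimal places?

16.565 mm

Sensor diagonal = √(7.6² + 5.7²) = √90.2500 ≈ 9.5000 mm.
From α = 2·arctan(d/2f) we get f = d / (2·tan(α/2)).
With d = 9.5000 mm and α/2 = 16°, tan(α/2) ≈ 0.28675, so f ≈ 9.5000 / 0.57349 ≈ 16.5652 mm.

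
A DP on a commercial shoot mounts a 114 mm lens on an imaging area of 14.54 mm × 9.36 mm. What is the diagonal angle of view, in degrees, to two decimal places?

8.67°

Sensor diagonal = √(14.54² + 9.36²) = √299.0212 ≈ 17.2922 mm.
Angle of view α = 2·arctan(d/2f) with d = 17.2922 mm and f = 114 mm.
d/2f = 0.07584; arctan(0.07584) ≈ 4.3372°, so α ≈ 8.6744°.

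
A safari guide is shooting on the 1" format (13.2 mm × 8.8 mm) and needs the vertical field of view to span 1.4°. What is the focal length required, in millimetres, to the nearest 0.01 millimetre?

From α = 2·arctan(h/2f) we get f = h / (2·tan(α/2)).
With h = 8.8 mm and α/2 = 0.7°, tan(α/2) ≈ 0.01222, so f ≈ 8.8 / 0.02444 ≈ 360.1270 mm.

360.13 mm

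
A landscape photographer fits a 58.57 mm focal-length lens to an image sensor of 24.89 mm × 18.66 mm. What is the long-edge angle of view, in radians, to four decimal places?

Angle of view α = 2·arctan(w/2f) with w = 24.89 mm and f = 58.57 mm.
w/2f = 0.21248; arctan(0.21248) ≈ 0.2094 rad, so α ≈ 0.4187 rad.

0.4187 rad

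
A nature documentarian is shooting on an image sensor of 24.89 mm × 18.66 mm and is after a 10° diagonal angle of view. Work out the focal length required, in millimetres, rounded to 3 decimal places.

Sensor diagonal = √(24.89² + 18.66²) = √967.7077 ≈ 31.1080 mm.
From α = 2·arctan(d/2f) we get f = d / (2·tan(α/2)).
With d = 31.1080 mm and α/2 = 5°, tan(α/2) ≈ 0.08749, so f ≈ 31.1080 / 0.17498 ≈ 177.7830 mm.

177.783 mm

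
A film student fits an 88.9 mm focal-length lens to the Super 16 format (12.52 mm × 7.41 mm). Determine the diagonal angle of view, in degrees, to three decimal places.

Sensor diagonal = √(12.52² + 7.41²) = √211.6585 ≈ 14.5485 mm.
Angle of view α = 2·arctan(d/2f) with d = 14.5485 mm and f = 88.9 mm.
d/2f = 0.08183; arctan(0.08183) ≈ 4.6778°, so α ≈ 9.3556°.

9.356°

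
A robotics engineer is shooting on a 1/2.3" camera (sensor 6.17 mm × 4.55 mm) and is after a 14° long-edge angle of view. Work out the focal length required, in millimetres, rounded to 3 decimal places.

25.125 mm

From α = 2·arctan(w/2f) we get f = w / (2·tan(α/2)).
With w = 6.17 mm and α/2 = 7°, tan(α/2) ≈ 0.12278, so f ≈ 6.17 / 0.24557 ≈ 25.1253 mm.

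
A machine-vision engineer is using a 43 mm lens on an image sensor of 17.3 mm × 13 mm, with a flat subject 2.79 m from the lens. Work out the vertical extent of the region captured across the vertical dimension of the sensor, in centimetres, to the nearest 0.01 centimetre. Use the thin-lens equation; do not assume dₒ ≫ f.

dₒ: 2.79 m = 2790 mm.
Similar triangles through the lens centre give W/dₒ = h/dᵢ; with 1/f = 1/dₒ + 1/dᵢ this gives W = h·(dₒ − f)/f.
W = 13 mm × (2790 − 43) / 43 = 13 × 63.8837 ≈ 830.488 mm = 83.0488 cm.

83.05 cm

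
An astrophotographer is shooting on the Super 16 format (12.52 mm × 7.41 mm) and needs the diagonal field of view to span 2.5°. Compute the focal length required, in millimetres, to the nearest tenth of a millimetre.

333.4 mm

Sensor diagonal = √(12.52² + 7.41²) = √211.6585 ≈ 14.5485 mm.
From α = 2·arctan(d/2f) we get f = d / (2·tan(α/2)).
With d = 14.5485 mm and α/2 = 1.25°, tan(α/2) ≈ 0.02182, so f ≈ 14.5485 / 0.04364 ≈ 333.3739 mm.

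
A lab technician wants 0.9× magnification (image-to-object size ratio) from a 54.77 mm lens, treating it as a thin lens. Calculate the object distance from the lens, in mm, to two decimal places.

115.63 mm

With m = dᵢ/dₒ and 1/f = 1/dₒ + 1/dᵢ, substituting dᵢ = m·dₒ gives 1/f = (1 + 1/m)/dₒ, hence dₒ = f·(1 + 1/m).
dₒ = 54.77 × (1 + 1/0.9) = 54.77 × 2.11111 ≈ 115.626 mm.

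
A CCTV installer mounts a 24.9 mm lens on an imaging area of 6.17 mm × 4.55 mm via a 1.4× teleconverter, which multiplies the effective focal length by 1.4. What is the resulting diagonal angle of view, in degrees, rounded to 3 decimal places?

12.550°

Effective focal length f = 24.9 × 1.4 = 34.86 mm.
Sensor diagonal = √(6.17² + 4.55²) = √58.7714 ≈ 7.6663 mm.
α = 2·arctan(7.666 / (2 × 34.86)) = 2·arctan(0.10996) ≈ 12.5498°.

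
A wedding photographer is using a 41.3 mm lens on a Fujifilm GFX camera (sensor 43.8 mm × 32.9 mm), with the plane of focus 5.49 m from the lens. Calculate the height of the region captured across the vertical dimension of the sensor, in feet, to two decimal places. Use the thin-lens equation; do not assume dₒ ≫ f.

dₒ: 5.49 m = 5490 mm.
Similar triangles through the lens centre give W/dₒ = h/dᵢ; with 1/f = 1/dₒ + 1/dᵢ this gives W = h·(dₒ − f)/f.
W = 32.9 mm × (5490 − 41.3) / 41.3 = 32.9 × 131.9298 ≈ 4340.490 mm = 4340.490/304.8 ft = 14.2405 ft.

14.24 ft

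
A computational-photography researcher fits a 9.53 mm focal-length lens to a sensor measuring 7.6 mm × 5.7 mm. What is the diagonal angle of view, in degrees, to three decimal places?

52.986°

Sensor diagonal = √(7.6² + 5.7²) = √90.2500 ≈ 9.5000 mm.
Angle of view α = 2·arctan(d/2f) with d = 9.5000 mm and f = 9.53 mm.
d/2f = 0.49843; arctan(0.49843) ≈ 26.4929°, so α ≈ 52.9857°.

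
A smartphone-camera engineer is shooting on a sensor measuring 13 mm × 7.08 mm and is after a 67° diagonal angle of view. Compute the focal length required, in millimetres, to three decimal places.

Sensor diagonal = √(13² + 7.08²) = √219.1264 ≈ 14.8029 mm.
From α = 2·arctan(d/2f) we get f = d / (2·tan(α/2)).
With d = 14.8029 mm and α/2 = 33.5°, tan(α/2) ≈ 0.66189, so f ≈ 14.8029 / 1.32377 ≈ 11.1824 mm.

11.182 mm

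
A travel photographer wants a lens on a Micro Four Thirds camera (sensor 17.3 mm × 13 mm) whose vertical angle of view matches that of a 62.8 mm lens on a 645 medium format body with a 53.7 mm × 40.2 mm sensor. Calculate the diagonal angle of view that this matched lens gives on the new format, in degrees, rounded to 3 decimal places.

Equal vertical AOV ⇒ f₂ = f₁ · 13/40.2 = 62.8 × 0.32338 ≈ 20.3085 mm.
Sensor diagonal = √(17.3² + 13²) = √468.2900 ≈ 21.6400 mm.
Diagonal AOV on the new format = 2·arctan(21.6400 / (2 × 20.3085)) = 2·arctan(0.53278) ≈ 56.0959°.

56.096°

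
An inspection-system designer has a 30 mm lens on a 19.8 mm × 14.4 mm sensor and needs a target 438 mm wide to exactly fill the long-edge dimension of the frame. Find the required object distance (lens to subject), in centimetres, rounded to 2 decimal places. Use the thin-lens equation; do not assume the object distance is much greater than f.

Magnification m = w/W = dᵢ/dₒ; combined with 1/f = 1/dₒ + 1/dᵢ this gives dₒ = f·(1 + W/w).
dₒ = 30 mm × (1 + 438/19.8) = 30 × 23.1212 ≈ 693.636 mm = 69.3636 cm.

69.36 cm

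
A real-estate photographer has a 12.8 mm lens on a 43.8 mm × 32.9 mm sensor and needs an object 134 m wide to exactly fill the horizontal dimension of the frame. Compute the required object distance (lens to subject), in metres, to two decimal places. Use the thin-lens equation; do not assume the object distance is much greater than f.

39.17 m

W: 134 m = 134000 mm.
Magnification m = w/W = dᵢ/dₒ; combined with 1/f = 1/dₒ + 1/dᵢ this gives dₒ = f·(1 + W/w).
dₒ = 12.8 mm × (1 + 134000/43.8) = 12.8 × 3060.3607 ≈ 39172.617 mm = 39.1726 m.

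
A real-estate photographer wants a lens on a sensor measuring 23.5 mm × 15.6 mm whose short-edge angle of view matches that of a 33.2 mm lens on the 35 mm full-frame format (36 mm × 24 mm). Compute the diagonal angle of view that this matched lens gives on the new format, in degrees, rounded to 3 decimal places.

66.332°

Equal short-edge AOV ⇒ f₂ = f₁ · 15.6/24 = 33.2 × 0.65000 ≈ 21.5800 mm.
Sensor diagonal = √(23.5² + 15.6²) = √795.6100 ≈ 28.2066 mm.
Diagonal AOV on the new format = 2·arctan(28.2066 / (2 × 21.5800)) = 2·arctan(0.65353) ≈ 66.3320°.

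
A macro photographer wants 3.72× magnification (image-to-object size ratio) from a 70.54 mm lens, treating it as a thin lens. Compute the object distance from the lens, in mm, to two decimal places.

With m = dᵢ/dₒ and 1/f = 1/dₒ + 1/dᵢ, substituting dᵢ = m·dₒ gives 1/f = (1 + 1/m)/dₒ, hence dₒ = f·(1 + 1/m).
dₒ = 70.54 × (1 + 1/3.72) = 70.54 × 1.26882 ≈ 89.502 mm.

89.50 mm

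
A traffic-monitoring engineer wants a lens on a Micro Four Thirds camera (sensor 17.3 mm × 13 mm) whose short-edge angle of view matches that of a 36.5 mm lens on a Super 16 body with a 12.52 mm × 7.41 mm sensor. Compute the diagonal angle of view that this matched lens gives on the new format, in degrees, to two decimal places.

Equal short-edge AOV ⇒ f₂ = f₁ · 13/7.41 = 36.5 × 1.75439 ≈ 64.0351 mm.
Sensor diagonal = √(17.3² + 13²) = √468.2900 ≈ 21.6400 mm.
Diagonal AOV on the new format = 2·arctan(21.6400 / (2 × 64.0351)) = 2·arctan(0.16897) ≈ 19.1813°.

19.18°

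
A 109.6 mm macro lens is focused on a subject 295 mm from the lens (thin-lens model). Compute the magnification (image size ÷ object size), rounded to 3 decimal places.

Thin lens: 1/f = 1/dₒ + 1/dᵢ → 1/dᵢ = 1/109.6 − 1/295 = 0.0057343 mm⁻¹, so dᵢ ≈ 174.3905 mm.
Magnification m = dᵢ/dₒ = 174.3905/295 ≈ 0.59115.

0.591×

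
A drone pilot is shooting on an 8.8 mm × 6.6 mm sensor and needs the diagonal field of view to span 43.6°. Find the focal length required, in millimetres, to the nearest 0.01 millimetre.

Sensor diagonal = √(8.8² + 6.6²) = √121.0000 ≈ 11.0000 mm.
From α = 2·arctan(d/2f) we get f = d / (2·tan(α/2)).
With d = 11.0000 mm and α/2 = 21.8°, tan(α/2) ≈ 0.39997, so f ≈ 11.0000 / 0.79994 ≈ 13.7510 mm.

13.75 mm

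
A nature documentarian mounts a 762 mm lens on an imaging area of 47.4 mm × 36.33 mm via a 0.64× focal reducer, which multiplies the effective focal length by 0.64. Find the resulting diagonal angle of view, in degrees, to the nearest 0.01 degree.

Effective focal length f = 762 × 0.64 = 487.68 mm.
Sensor diagonal = √(47.4² + 36.33²) = √3566.6289 ≈ 59.7213 mm.
α = 2·arctan(59.721 / (2 × 487.68)) = 2·arctan(0.06123) ≈ 7.0077°.

7.01°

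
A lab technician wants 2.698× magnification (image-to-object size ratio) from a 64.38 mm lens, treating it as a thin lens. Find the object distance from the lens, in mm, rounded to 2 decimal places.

88.24 mm

With m = dᵢ/dₒ and 1/f = 1/dₒ + 1/dᵢ, substituting dᵢ = m·dₒ gives 1/f = (1 + 1/m)/dₒ, hence dₒ = f·(1 + 1/m).
dₒ = 64.38 × (1 + 1/2.698) = 64.38 × 1.37064 ≈ 88.242 mm.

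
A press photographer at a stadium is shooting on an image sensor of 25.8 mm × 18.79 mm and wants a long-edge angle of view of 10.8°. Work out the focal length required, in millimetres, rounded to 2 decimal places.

136.47 mm

From α = 2·arctan(w/2f) we get f = w / (2·tan(α/2)).
With w = 25.8 mm and α/2 = 5.4°, tan(α/2) ≈ 0.09453, so f ≈ 25.8 / 0.18906 ≈ 136.4677 mm.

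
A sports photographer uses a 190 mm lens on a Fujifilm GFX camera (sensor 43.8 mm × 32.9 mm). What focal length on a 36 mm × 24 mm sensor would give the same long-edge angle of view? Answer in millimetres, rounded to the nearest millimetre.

156 mm

Equal angle of view means equal width/f ratio, so f₂ = f₁ · (width₂/width₁) = 190 × 36/43.8.
f₂ = 190 × 0.82192 ≈ 156.164 mm.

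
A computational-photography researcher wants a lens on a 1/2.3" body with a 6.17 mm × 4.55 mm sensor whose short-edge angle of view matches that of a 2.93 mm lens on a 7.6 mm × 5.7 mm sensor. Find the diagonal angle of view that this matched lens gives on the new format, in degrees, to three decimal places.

117.219°

Equal short-edge AOV ⇒ f₂ = f₁ · 4.55/5.7 = 2.93 × 0.79825 ≈ 2.3389 mm.
Sensor diagonal = √(6.17² + 4.55²) = √58.7714 ≈ 7.6663 mm.
Diagonal AOV on the new format = 2·arctan(7.6663 / (2 × 2.3389)) = 2·arctan(1.63889) ≈ 117.2194°.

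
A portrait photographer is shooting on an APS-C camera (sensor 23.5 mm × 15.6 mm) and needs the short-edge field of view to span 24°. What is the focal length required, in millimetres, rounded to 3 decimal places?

36.696 mm

From α = 2·arctan(h/2f) we get f = h / (2·tan(α/2)).
With h = 15.6 mm and α/2 = 12°, tan(α/2) ≈ 0.21256, so f ≈ 15.6 / 0.42511 ≈ 36.6961 mm.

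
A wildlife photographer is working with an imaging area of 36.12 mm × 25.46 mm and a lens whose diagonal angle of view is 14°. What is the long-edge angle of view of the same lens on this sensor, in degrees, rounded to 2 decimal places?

Sensor diagonal = √(36.12² + 25.46²) = √1952.8660 ≈ 44.1912 mm.
From the diagonal AOV: f = 44.1912 / (2·tan(7°)) = 44.1912 / 0.24557 ≈ 179.9544 mm.
Long-edge AOV = 2·arctan(36.12 / (2 × 179.9544)) = 2·arctan(0.10036) ≈ 11.4619°.

11.46°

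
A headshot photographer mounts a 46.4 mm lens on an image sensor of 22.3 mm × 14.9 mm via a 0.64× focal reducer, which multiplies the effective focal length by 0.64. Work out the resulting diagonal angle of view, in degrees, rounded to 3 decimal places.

48.605°

Effective focal length f = 46.4 × 0.64 = 29.696 mm.
Sensor diagonal = √(22.3² + 14.9²) = √719.3000 ≈ 26.8198 mm.
α = 2·arctan(26.820 / (2 × 29.696)) = 2·arctan(0.45157) ≈ 48.6052°.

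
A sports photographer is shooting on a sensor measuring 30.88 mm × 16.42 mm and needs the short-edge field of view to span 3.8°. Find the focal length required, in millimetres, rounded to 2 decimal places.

From α = 2·arctan(h/2f) we get f = h / (2·tan(α/2)).
With h = 16.42 mm and α/2 = 1.9°, tan(α/2) ≈ 0.03317, so f ≈ 16.42 / 0.06635 ≈ 247.4873 mm.

247.49 mm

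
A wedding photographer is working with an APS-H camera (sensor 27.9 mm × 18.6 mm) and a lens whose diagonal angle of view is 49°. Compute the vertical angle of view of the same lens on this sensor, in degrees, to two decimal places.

Sensor diagonal = √(27.9² + 18.6²) = √1124.3700 ≈ 33.5316 mm.
From the diagonal AOV: f = 33.5316 / (2·tan(24.5°)) = 33.5316 / 0.91145 ≈ 36.7892 mm.
Vertical AOV = 2·arctan(18.6 / (2 × 36.7892)) = 2·arctan(0.25279) ≈ 28.3733°.

28.37°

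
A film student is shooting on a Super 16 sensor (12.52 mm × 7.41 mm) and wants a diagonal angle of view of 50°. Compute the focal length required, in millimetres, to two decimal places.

Sensor diagonal = √(12.52² + 7.41²) = √211.6585 ≈ 14.5485 mm.
From α = 2·arctan(d/2f) we get f = d / (2·tan(α/2)).
With d = 14.5485 mm and α/2 = 25°, tan(α/2) ≈ 0.46631, so f ≈ 14.5485 / 0.93262 ≈ 15.5997 mm.

15.60 mm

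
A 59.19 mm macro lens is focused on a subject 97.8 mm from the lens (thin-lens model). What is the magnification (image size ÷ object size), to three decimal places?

Thin lens: 1/f = 1/dₒ + 1/dᵢ → 1/dᵢ = 1/59.19 − 1/97.8 = 0.0066698 mm⁻¹, so dᵢ ≈ 149.9296 mm.
Magnification m = dᵢ/dₒ = 149.9296/97.8 ≈ 1.53302.

1.533×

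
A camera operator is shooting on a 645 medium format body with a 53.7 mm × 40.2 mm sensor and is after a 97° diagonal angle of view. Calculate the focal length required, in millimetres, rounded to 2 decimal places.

29.67 mm

Sensor diagonal = √(53.7² + 40.2²) = √4499.7300 ≈ 67.0800 mm.
From α = 2·arctan(d/2f) we get f = d / (2·tan(α/2)).
With d = 67.0800 mm and α/2 = 48.5°, tan(α/2) ≈ 1.13029, so f ≈ 67.0800 / 2.26059 ≈ 29.6737 mm.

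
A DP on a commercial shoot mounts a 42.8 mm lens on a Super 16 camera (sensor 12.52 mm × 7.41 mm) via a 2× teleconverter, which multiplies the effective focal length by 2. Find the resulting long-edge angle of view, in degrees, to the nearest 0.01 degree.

Effective focal length f = 42.8 × 2 = 85.6 mm.
α = 2·arctan(12.52 / (2 × 85.6)) = 2·arctan(0.07313) ≈ 8.3653°.

8.37°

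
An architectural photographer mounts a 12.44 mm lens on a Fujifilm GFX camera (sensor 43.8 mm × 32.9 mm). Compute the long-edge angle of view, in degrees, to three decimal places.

Angle of view α = 2·arctan(w/2f) with w = 43.8 mm and f = 12.44 mm.
w/2f = 1.76045; arctan(1.76045) ≈ 60.4018°, so α ≈ 120.8037°.

120.804°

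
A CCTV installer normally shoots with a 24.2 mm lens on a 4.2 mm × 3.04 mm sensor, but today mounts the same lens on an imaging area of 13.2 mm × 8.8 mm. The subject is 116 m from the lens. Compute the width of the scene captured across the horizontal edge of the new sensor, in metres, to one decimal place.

63.3 m

The focal length stays 24.2 mm; the relevant sensor dimension is now w = 13.2 mm. Object distance dₒ = 116 m = 116000 mm.
Thin-lens field width W = w·(dₒ − f)/f = 13.2 × (116000 − 24.2)/24.2 ≈ 63259.527 mm = 63.2595 m.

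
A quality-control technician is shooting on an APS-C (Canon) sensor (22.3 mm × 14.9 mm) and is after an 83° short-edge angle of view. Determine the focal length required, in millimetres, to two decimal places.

From α = 2·arctan(h/2f) we get f = h / (2·tan(α/2)).
With h = 14.9 mm and α/2 = 41.5°, tan(α/2) ≈ 0.88473, so f ≈ 14.9 / 1.76945 ≈ 8.4207 mm.

8.42 mm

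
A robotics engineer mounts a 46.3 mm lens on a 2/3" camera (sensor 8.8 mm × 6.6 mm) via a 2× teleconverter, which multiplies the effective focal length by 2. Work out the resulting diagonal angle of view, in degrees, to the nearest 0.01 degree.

6.80°

Effective focal length f = 46.3 × 2 = 92.6 mm.
Sensor diagonal = √(8.8² + 6.6²) = √121.0000 ≈ 11.0000 mm.
α = 2·arctan(11.000 / (2 × 92.6)) = 2·arctan(0.05940) ≈ 6.7982°.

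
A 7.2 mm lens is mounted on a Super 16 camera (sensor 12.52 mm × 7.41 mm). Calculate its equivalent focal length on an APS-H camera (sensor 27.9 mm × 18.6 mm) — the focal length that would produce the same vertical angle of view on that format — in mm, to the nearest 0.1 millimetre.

18.1 mm

Equal angle of view means equal height/f ratio, so f₂ = f₁ · (height₂/height₁) = 7.2 × 18.6/7.41.
f₂ = 7.2 × 2.51012 ≈ 18.073 mm.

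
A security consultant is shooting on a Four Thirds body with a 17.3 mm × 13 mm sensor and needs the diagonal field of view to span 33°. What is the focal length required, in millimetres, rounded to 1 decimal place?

36.5 mm

Sensor diagonal = √(17.3² + 13²) = √468.2900 ≈ 21.6400 mm.
From α = 2·arctan(d/2f) we get f = d / (2·tan(α/2)).
With d = 21.6400 mm and α/2 = 16.5°, tan(α/2) ≈ 0.29621, so f ≈ 21.6400 / 0.59243 ≈ 36.5277 mm.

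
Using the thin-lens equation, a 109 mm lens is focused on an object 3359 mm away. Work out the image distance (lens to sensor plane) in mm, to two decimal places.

1/dᵢ = 1/f − 1/dₒ = 1/109 − 1/3359 = 0.0088766 mm⁻¹.
dᵢ = 1/0.0088766 ≈ 112.6557 mm.

112.66 mm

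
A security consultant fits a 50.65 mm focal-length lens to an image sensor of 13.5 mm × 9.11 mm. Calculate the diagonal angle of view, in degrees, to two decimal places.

18.27°

Sensor diagonal = √(13.5² + 9.11²) = √265.2421 ≈ 16.2863 mm.
Angle of view α = 2·arctan(d/2f) with d = 16.2863 mm and f = 50.65 mm.
d/2f = 0.16077; arctan(0.16077) ≈ 9.1334°, so α ≈ 18.2669°.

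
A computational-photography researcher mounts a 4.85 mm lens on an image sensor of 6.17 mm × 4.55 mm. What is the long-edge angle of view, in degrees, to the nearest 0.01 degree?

64.92°

Angle of view α = 2·arctan(w/2f) with w = 6.17 mm and f = 4.85 mm.
w/2f = 0.63608; arctan(0.63608) ≈ 32.4597°, so α ≈ 64.9194°.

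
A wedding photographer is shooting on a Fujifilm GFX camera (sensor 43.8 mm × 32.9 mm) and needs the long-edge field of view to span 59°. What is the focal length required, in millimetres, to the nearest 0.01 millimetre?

From α = 2·arctan(w/2f) we get f = w / (2·tan(α/2)).
With w = 43.8 mm and α/2 = 29.5°, tan(α/2) ≈ 0.56577, so f ≈ 43.8 / 1.13155 ≈ 38.7081 mm.

38.71 mm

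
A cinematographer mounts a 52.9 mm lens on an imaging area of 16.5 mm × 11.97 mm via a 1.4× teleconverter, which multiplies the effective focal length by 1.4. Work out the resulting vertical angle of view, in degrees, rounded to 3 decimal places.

9.240°

Effective focal length f = 52.9 × 1.4 = 74.06 mm.
α = 2·arctan(11.97 / (2 × 74.06)) = 2·arctan(0.08081) ≈ 9.2404°.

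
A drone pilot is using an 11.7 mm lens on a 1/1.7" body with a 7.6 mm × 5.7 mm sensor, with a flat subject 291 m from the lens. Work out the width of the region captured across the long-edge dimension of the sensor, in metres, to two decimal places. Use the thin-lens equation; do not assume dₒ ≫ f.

dₒ: 291 m = 291000 mm.
Similar triangles through the lens centre give W/dₒ = w/dᵢ; with 1/f = 1/dₒ + 1/dᵢ this gives W = w·(dₒ − f)/f.
W = 7.6 mm × (291000 − 11.7) / 11.7 = 7.6 × 24870.7949 ≈ 189018.041 mm = 189.018 m.

189.02 m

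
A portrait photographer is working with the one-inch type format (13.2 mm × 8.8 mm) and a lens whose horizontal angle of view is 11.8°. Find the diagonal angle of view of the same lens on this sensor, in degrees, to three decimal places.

From the horizontal AOV: f = 13.2 / (2·tan(5.9°)) = 13.2 / 0.20668 ≈ 63.8669 mm.
Sensor diagonal = √(13.2² + 8.8²) = √251.6800 ≈ 15.8644 mm.
Diagonal AOV = 2·arctan(15.8644 / (2 × 63.8669)) = 2·arctan(0.12420) ≈ 14.1597°.

14.160°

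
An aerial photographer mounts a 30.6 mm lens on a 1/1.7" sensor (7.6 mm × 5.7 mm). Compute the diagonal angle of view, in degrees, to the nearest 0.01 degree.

17.65°

Sensor diagonal = √(7.6² + 5.7²) = √90.2500 ≈ 9.5000 mm.
Angle of view α = 2·arctan(d/2f) with d = 9.5000 mm and f = 30.6 mm.
d/2f = 0.15523; arctan(0.15523) ≈ 8.8235°, so α ≈ 17.6471°.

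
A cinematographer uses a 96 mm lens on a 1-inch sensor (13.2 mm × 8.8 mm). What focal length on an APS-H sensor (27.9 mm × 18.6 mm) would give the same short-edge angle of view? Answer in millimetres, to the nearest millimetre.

Equal angle of view means equal height/f ratio, so f₂ = f₁ · (height₂/height₁) = 96 × 18.6/8.8.
f₂ = 96 × 2.11364 ≈ 202.909 mm.

203 mm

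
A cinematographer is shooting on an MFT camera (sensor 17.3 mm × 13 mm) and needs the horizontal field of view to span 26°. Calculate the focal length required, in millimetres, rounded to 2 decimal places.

37.47 mm

From α = 2·arctan(w/2f) we get f = w / (2·tan(α/2)).
With w = 17.3 mm and α/2 = 13°, tan(α/2) ≈ 0.23087, so f ≈ 17.3 / 0.46174 ≈ 37.4673 mm.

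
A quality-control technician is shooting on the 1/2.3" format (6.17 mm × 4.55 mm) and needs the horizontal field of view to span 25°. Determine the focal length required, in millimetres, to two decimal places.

13.92 mm

From α = 2·arctan(w/2f) we get f = w / (2·tan(α/2)).
With w = 6.17 mm and α/2 = 12.5°, tan(α/2) ≈ 0.22169, so f ≈ 6.17 / 0.44339 ≈ 13.9155 mm.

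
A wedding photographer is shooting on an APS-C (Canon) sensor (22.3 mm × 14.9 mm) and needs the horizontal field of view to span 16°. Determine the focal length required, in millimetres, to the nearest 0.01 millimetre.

From α = 2·arctan(w/2f) we get f = w / (2·tan(α/2)).
With w = 22.3 mm and α/2 = 8°, tan(α/2) ≈ 0.14054, so f ≈ 22.3 / 0.28108 ≈ 79.3364 mm.

79.34 mm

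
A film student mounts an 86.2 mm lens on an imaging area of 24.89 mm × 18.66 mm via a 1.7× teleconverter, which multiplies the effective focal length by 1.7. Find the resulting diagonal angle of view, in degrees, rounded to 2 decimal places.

12.12°

Effective focal length f = 86.2 × 1.7 = 146.54 mm.
Sensor diagonal = √(24.89² + 18.66²) = √967.7077 ≈ 31.1080 mm.
α = 2·arctan(31.108 / (2 × 146.54)) = 2·arctan(0.10614) ≈ 12.1176°.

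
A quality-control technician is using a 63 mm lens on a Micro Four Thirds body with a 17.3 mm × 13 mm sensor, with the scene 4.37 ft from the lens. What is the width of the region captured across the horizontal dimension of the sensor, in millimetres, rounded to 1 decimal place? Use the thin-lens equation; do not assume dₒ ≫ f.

dₒ: 4.37 ft × 304.8 mm/ft = 1331.98 mm.
Similar triangles through the lens centre give W/dₒ = w/dᵢ; with 1/f = 1/dₒ + 1/dᵢ this gives W = w·(dₒ − f)/f.
W = 17.3 mm × (1331.98 − 63) / 63 = 17.3 × 20.1425 ≈ 348.465 mm.

348.5 mm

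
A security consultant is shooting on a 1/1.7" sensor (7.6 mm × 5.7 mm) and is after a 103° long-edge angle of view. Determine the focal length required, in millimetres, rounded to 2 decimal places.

3.02 mm

From α = 2·arctan(w/2f) we get f = w / (2·tan(α/2)).
With w = 7.6 mm and α/2 = 51.5°, tan(α/2) ≈ 1.25717, so f ≈ 7.6 / 2.51434 ≈ 3.0227 mm.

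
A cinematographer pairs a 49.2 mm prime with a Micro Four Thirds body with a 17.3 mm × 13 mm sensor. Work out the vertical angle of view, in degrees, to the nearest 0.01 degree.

15.05°

Angle of view α = 2·arctan(h/2f) with h = 13 mm and f = 49.2 mm.
h/2f = 0.13211; arctan(0.13211) ≈ 7.5260°, so α ≈ 15.0520°.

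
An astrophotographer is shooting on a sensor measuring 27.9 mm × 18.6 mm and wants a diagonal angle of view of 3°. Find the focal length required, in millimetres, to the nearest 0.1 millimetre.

Sensor diagonal = √(27.9² + 18.6²) = √1124.3700 ≈ 33.5316 mm.
From α = 2·arctan(d/2f) we get f = d / (2·tan(α/2)).
With d = 33.5316 mm and α/2 = 1.5°, tan(α/2) ≈ 0.02619, so f ≈ 33.5316 / 0.05237 ≈ 640.2606 mm.

640.3 mm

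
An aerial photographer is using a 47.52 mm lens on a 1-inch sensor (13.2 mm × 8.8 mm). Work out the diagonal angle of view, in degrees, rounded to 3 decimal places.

Sensor diagonal = √(13.2² + 8.8²) = √251.6800 ≈ 15.8644 mm.
Angle of view α = 2·arctan(d/2f) with d = 15.8644 mm and f = 47.52 mm.
d/2f = 0.16692; arctan(0.16692) ≈ 9.4766°, so α ≈ 18.9533°.

18.953°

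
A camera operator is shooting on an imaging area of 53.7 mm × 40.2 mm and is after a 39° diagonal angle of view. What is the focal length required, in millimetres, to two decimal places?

Sensor diagonal = √(53.7² + 40.2²) = √4499.7300 ≈ 67.0800 mm.
From α = 2·arctan(d/2f) we get f = d / (2·tan(α/2)).
With d = 67.0800 mm and α/2 = 19.5°, tan(α/2) ≈ 0.35412, so f ≈ 67.0800 / 0.70824 ≈ 94.7141 mm.

94.71 mm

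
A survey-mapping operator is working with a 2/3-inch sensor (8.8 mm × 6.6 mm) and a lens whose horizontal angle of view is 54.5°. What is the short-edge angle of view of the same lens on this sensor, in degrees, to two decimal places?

42.24°

From the horizontal AOV: f = 8.8 / (2·tan(27.25°)) = 8.8 / 1.03007 ≈ 8.5431 mm.
Short-edge AOV = 2·arctan(6.6 / (2 × 8.5431)) = 2·arctan(0.38628) ≈ 42.2406°.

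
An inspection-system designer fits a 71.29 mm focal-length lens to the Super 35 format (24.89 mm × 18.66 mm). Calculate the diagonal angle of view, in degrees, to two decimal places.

Sensor diagonal = √(24.89² + 18.66²) = √967.7077 ≈ 31.1080 mm.
Angle of view α = 2·arctan(d/2f) with d = 31.1080 mm and f = 71.29 mm.
d/2f = 0.21818; arctan(0.21818) ≈ 12.3079°, so α ≈ 24.6158°.

24.62°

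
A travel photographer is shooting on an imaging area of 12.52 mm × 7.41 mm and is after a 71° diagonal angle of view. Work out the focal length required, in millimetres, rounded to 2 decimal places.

Sensor diagonal = √(12.52² + 7.41²) = √211.6585 ≈ 14.5485 mm.
From α = 2·arctan(d/2f) we get f = d / (2·tan(α/2)).
With d = 14.5485 mm and α/2 = 35.5°, tan(α/2) ≈ 0.71329, so f ≈ 14.5485 / 1.42659 ≈ 10.1981 mm.

10.20 mm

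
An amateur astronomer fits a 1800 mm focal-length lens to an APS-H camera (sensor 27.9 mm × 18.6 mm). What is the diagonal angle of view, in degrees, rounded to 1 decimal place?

Sensor diagonal = √(27.9² + 18.6²) = √1124.3700 ≈ 33.5316 mm.
Angle of view α = 2·arctan(d/2f) with d = 33.5316 mm and f = 1800 mm.
d/2f = 0.00931; arctan(0.00931) ≈ 0.5337°, so α ≈ 1.0673°.

1.1°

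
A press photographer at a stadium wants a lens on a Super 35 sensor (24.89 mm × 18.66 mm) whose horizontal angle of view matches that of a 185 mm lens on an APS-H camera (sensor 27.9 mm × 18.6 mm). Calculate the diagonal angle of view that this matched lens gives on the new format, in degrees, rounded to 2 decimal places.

Equal horizontal AOV ⇒ f₂ = f₁ · 24.89/27.9 = 185 × 0.89211 ≈ 165.0412 mm.
Sensor diagonal = √(24.89² + 18.66²) = √967.7077 ≈ 31.1080 mm.
Diagonal AOV on the new format = 2·arctan(31.1080 / (2 × 165.0412)) = 2·arctan(0.09424) ≈ 10.7677°.

10.77°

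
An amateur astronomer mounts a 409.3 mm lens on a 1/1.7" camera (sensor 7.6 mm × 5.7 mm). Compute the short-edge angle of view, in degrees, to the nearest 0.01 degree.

0.80°

Angle of view α = 2·arctan(h/2f) with h = 5.7 mm and f = 409.3 mm.
h/2f = 0.00696; arctan(0.00696) ≈ 0.3990°, so α ≈ 0.7979°.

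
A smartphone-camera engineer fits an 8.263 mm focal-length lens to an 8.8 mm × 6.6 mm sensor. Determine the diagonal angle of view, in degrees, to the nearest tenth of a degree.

Sensor diagonal = √(8.8² + 6.6²) = √121.0000 ≈ 11.0000 mm.
Angle of view α = 2·arctan(d/2f) with d = 11.0000 mm and f = 8.263 mm.
d/2f = 0.66562; arctan(0.66562) ≈ 33.6484°, so α ≈ 67.2969°.

67.3°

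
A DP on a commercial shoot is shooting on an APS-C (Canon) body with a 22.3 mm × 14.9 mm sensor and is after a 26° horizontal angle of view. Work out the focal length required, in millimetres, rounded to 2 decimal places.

From α = 2·arctan(w/2f) we get f = w / (2·tan(α/2)).
With w = 22.3 mm and α/2 = 13°, tan(α/2) ≈ 0.23087, so f ≈ 22.3 / 0.46174 ≈ 48.2960 mm.

48.30 mm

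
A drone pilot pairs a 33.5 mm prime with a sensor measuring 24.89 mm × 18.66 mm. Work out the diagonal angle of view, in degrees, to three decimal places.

49.811°

Sensor diagonal = √(24.89² + 18.66²) = √967.7077 ≈ 31.1080 mm.
Angle of view α = 2·arctan(d/2f) with d = 31.1080 mm and f = 33.5 mm.
d/2f = 0.46430; arctan(0.46430) ≈ 24.9054°, so α ≈ 49.8107°.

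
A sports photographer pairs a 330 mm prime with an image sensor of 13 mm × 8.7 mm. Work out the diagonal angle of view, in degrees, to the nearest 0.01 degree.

Sensor diagonal = √(13² + 8.7²) = √244.6900 ≈ 15.6426 mm.
Angle of view α = 2·arctan(d/2f) with d = 15.6426 mm and f = 330 mm.
d/2f = 0.02370; arctan(0.02370) ≈ 1.3577°, so α ≈ 2.7154°.

2.72°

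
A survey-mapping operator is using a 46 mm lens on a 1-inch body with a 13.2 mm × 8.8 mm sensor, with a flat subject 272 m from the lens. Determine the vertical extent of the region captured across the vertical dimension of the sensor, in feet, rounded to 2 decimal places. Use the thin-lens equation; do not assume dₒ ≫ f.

dₒ: 272 m = 272000 mm.
Similar triangles through the lens centre give W/dₒ = h/dᵢ; with 1/f = 1/dₒ + 1/dᵢ this gives W = h·(dₒ − f)/f.
W = 8.8 mm × (272000 − 46) / 46 = 8.8 × 5912.0435 ≈ 52025.983 mm = 52025.983/304.8 ft = 170.689 ft.

170.69 ft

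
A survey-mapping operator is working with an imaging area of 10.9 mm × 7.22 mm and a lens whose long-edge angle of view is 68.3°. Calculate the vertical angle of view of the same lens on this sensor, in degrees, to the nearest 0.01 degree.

From the long-edge AOV: f = 10.9 / (2·tan(34.15°)) = 10.9 / 1.35665 ≈ 8.0345 mm.
Vertical AOV = 2·arctan(7.22 / (2 × 8.0345)) = 2·arctan(0.44931) ≈ 48.3899°.

48.39°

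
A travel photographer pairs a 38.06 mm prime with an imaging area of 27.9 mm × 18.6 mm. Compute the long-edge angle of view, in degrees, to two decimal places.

Angle of view α = 2·arctan(w/2f) with w = 27.9 mm and f = 38.06 mm.
w/2f = 0.36653; arctan(0.36653) ≈ 20.1292°, so α ≈ 40.2585°.

40.26°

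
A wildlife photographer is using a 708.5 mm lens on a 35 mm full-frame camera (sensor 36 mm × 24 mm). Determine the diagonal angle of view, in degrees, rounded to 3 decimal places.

Sensor diagonal = √(36² + 24²) = √1872.0000 ≈ 43.2666 mm.
Angle of view α = 2·arctan(d/2f) with d = 43.2666 mm and f = 708.5 mm.
d/2f = 0.03053; arctan(0.03053) ≈ 1.7489°, so α ≈ 3.4978°.

3.498°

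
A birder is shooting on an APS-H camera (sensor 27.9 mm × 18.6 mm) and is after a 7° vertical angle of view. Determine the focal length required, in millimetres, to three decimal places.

152.054 mm

From α = 2·arctan(h/2f) we get f = h / (2·tan(α/2)).
With h = 18.6 mm and α/2 = 3.5°, tan(α/2) ≈ 0.06116, so f ≈ 18.6 / 0.12233 ≈ 152.0537 mm.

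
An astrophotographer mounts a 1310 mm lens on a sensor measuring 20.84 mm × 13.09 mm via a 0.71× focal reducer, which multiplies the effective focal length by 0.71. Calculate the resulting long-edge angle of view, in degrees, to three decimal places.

1.284°

Effective focal length f = 1310 × 0.71 = 930.1 mm.
α = 2·arctan(20.84 / (2 × 930.1)) = 2·arctan(0.01120) ≈ 1.2837°.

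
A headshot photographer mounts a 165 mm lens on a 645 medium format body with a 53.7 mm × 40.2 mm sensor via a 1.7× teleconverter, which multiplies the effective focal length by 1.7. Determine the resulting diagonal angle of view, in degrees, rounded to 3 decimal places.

13.637°

Effective focal length f = 165 × 1.7 = 280.5 mm.
Sensor diagonal = √(53.7² + 40.2²) = √4499.7300 ≈ 67.0800 mm.
α = 2·arctan(67.080 / (2 × 280.5)) = 2·arctan(0.11957) ≈ 13.6372°.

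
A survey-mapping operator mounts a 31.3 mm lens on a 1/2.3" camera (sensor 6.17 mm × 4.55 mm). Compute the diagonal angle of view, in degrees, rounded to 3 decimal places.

Sensor diagonal = √(6.17² + 4.55²) = √58.7714 ≈ 7.6663 mm.
Angle of view α = 2·arctan(d/2f) with d = 7.6663 mm and f = 31.3 mm.
d/2f = 0.12246; arctan(0.12246) ≈ 6.9819°, so α ≈ 13.9638°.

13.964°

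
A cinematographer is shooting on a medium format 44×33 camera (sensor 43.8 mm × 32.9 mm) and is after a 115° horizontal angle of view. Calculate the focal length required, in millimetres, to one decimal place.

From α = 2·arctan(w/2f) we get f = w / (2·tan(α/2)).
With w = 43.8 mm and α/2 = 57.5°, tan(α/2) ≈ 1.56969, so f ≈ 43.8 / 3.13937 ≈ 13.9518 mm.

14.0 mm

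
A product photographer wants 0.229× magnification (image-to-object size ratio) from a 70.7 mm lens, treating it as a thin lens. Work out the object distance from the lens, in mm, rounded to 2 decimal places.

379.43 mm

With m = dᵢ/dₒ and 1/f = 1/dₒ + 1/dᵢ, substituting dᵢ = m·dₒ gives 1/f = (1 + 1/m)/dₒ, hence dₒ = f·(1 + 1/m).
dₒ = 70.7 × (1 + 1/0.229) = 70.7 × 5.36681 ≈ 379.434 mm.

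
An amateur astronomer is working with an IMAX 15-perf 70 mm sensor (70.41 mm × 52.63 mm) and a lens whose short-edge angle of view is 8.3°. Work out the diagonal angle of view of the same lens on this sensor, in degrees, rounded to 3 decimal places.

From the short-edge AOV: f = 52.63 / (2·tan(4.15°)) = 52.63 / 0.14512 ≈ 362.6749 mm.
Sensor diagonal = √(70.41² + 52.63²) = √7727.4850 ≈ 87.9061 mm.
Diagonal AOV = 2·arctan(87.9061 / (2 × 362.6749)) = 2·arctan(0.12119) ≈ 13.8201°.

13.820°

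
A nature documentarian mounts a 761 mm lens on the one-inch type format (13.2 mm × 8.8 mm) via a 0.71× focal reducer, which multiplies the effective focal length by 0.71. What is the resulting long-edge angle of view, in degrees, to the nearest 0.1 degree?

1.4°

Effective focal length f = 761 × 0.71 = 540.31 mm.
α = 2·arctan(13.2 / (2 × 540.31)) = 2·arctan(0.01222) ≈ 1.3997°.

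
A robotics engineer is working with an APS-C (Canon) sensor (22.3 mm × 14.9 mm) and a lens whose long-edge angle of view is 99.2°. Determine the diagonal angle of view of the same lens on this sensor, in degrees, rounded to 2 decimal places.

109.43°

From the long-edge AOV: f = 22.3 / (2·tan(49.6°)) = 22.3 / 2.34999 ≈ 9.4894 mm.
Sensor diagonal = √(22.3² + 14.9²) = √719.3000 ≈ 26.8198 mm.
Diagonal AOV = 2·arctan(26.8198 / (2 × 9.4894)) = 2·arctan(1.41314) ≈ 109.4304°.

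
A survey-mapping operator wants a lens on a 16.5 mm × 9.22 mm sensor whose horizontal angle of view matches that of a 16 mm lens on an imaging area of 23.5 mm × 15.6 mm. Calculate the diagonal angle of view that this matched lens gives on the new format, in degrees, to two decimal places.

Equal horizontal AOV ⇒ f₂ = f₁ · 16.5/23.5 = 16 × 0.70213 ≈ 11.2340 mm.
Sensor diagonal = √(16.5² + 9.22²) = √357.2584 ≈ 18.9013 mm.
Diagonal AOV on the new format = 2·arctan(18.9013 / (2 × 11.2340)) = 2·arctan(0.84125) ≈ 80.1445°.

80.14°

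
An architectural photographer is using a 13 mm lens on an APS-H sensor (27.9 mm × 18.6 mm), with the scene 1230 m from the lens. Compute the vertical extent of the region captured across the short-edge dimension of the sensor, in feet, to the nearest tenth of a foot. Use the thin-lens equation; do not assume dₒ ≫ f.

5773.7 ft

dₒ: 1230 m = 1.23e+06 mm.
Similar triangles through the lens centre give W/dₒ = h/dᵢ; with 1/f = 1/dₒ + 1/dᵢ this gives W = h·(dₒ − f)/f.
W = 18.6 mm × (1.23e+06 − 13) / 13 = 18.6 × 94614.3846 ≈ 1759827.554 mm = 1759827.554/304.8 ft = 5773.71 ft.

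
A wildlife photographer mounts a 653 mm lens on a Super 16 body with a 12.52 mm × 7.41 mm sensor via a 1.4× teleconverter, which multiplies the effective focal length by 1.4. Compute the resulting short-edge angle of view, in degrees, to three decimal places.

0.464°

Effective focal length f = 653 × 1.4 = 914.2 mm.
α = 2·arctan(7.41 / (2 × 914.2)) = 2·arctan(0.00405) ≈ 0.4644°.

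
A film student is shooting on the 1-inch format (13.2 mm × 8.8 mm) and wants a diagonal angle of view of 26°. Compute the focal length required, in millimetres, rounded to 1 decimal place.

34.4 mm

Sensor diagonal = √(13.2² + 8.8²) = √251.6800 ≈ 15.8644 mm.
From α = 2·arctan(d/2f) we get f = d / (2·tan(α/2)).
With d = 15.8644 mm and α/2 = 13°, tan(α/2) ≈ 0.23087, so f ≈ 15.8644 / 0.46174 ≈ 34.3582 mm.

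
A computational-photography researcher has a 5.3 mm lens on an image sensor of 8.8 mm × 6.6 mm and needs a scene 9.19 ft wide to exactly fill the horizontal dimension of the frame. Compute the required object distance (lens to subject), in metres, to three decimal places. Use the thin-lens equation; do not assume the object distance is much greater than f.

W: 9.19 ft × 304.8 mm/ft = 2801.11 mm.
Magnification m = w/W = dᵢ/dₒ; combined with 1/f = 1/dₒ + 1/dᵢ this gives dₒ = f·(1 + W/w).
dₒ = 5.3 mm × (1 + 2801.11/8.8) = 5.3 × 319.3082 ≈ 1692.333 mm = 1.69233 m.

1.692 m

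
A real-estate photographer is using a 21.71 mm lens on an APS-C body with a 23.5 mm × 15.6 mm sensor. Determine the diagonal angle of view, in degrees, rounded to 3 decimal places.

Sensor diagonal = √(23.5² + 15.6²) = √795.6100 ≈ 28.2066 mm.
Angle of view α = 2·arctan(d/2f) with d = 28.2066 mm and f = 21.71 mm.
d/2f = 0.64962; arctan(0.64962) ≈ 33.0086°, so α ≈ 66.0172°.

66.017°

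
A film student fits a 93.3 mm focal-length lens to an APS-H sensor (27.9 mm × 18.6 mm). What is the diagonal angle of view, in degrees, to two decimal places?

Sensor diagonal = √(27.9² + 18.6²) = √1124.3700 ≈ 33.5316 mm.
Angle of view α = 2·arctan(d/2f) with d = 33.5316 mm and f = 93.3 mm.
d/2f = 0.17970; arctan(0.17970) ≈ 10.1872°, so α ≈ 20.3744°.

20.37°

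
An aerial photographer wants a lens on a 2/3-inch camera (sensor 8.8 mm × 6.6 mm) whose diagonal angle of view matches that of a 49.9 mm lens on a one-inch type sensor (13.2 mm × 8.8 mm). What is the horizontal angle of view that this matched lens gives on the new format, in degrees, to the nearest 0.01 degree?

14.49°

Sensor diagonal = √(13.2² + 8.8²) = √251.6800 ≈ 15.8644 mm.
Sensor diagonal = √(8.8² + 6.6²) = √121.0000 ≈ 11.0000 mm.
Equal diagonal AOV ⇒ f₂ = f₁ · 11.0000/15.8644 = 49.9 × 0.69338 ≈ 34.5994 mm.
Horizontal AOV on the new format = 2·arctan(8.8 / (2 × 34.5994)) = 2·arctan(0.12717) ≈ 14.4948°.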